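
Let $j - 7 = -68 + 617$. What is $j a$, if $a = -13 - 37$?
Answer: $-27800$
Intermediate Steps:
$a = -50$ ($a = -13 - 37 = -50$)
$j = 556$ ($j = 7 + \left(-68 + 617\right) = 7 + 549 = 556$)
$j a = 556 \left(-50\right) = -27800$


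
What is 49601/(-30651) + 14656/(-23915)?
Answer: -1635428971/733018665 ≈ -2.2311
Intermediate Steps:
49601/(-30651) + 14656/(-23915) = 49601*(-1/30651) + 14656*(-1/23915) = -49601/30651 - 14656/23915 = -1635428971/733018665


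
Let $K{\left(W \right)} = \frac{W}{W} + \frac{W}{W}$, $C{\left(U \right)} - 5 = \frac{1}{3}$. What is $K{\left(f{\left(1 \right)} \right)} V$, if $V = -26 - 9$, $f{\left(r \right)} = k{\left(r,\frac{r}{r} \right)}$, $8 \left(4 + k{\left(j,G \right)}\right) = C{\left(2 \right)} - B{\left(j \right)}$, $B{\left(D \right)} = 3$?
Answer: $-70$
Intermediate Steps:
$C{\left(U \right)} = \frac{16}{3}$ ($C{\left(U \right)} = 5 + \frac{1}{3} = \frac{16}{3}$)
$k{\left(j,G \right)} = - \frac{89}{24}$ ($k{\left(j,G \right)} = -4 + \frac{\frac{16}{3} - 3}{8} = -4 + \frac{1}{8} \cdot \frac{7}{3} = -4 + \frac{7}{24} = - \frac{89}{24}$)
$f{\left(r \right)} = - \frac{89}{24}$
$V = -35$ ($V = -26 - 9 = -35$)
$K{\left(W \right)} = 2$ ($K{\left(W \right)} = 1 + 1 = 2$)
$K{\left(f{\left(1 \right)} \right)} V = 2 \left(-35\right) = -70$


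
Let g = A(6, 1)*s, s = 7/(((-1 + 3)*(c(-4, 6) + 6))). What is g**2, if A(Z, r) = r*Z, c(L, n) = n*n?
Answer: 1/4 ≈ 0.25000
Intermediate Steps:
c(L, n) = n**2
s = 1/12 (s = 7/(((-1 + 3)*(6**2 + 6))) = 7/((2*(36 + 6))) = 7/((2*42)) = 7/84 = 7*(1/84) = 1/12 ≈ 0.083333)
A(Z, r) = Z*r
g = 1/2 (g = (6*1)*(1/12) = 6*(1/12) = 1/2 ≈ 0.50000)
g**2 = (1/2)**2 = 1/4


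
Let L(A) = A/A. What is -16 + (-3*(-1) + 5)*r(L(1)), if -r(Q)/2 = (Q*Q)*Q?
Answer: -32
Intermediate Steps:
L(A) = 1
r(Q) = -2*Q**3 (r(Q) = -2*Q*Q*Q = -2*Q**2*Q = -2*Q**3)
-16 + (-3*(-1) + 5)*r(L(1)) = -16 + (-3*(-1) + 5)*(-2*1**3) = -16 + (3 + 5)*(-2*1) = -16 + 8*(-2) = -16 - 16 = -32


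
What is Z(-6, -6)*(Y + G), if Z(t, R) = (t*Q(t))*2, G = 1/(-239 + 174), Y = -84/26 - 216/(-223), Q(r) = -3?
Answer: -1188468/14495 ≈ -81.992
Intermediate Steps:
Y = -6558/2899 (Y = -84*1/26 - 216*(-1/223) = -42/13 + 216/223 = -6558/2899 ≈ -2.2622)
G = -1/65 (G = 1/(-65) = -1/65 ≈ -0.015385)
Z(t, R) = -6*t (Z(t, R) = (t*(-3))*2 = -3*t*2 = -6*t)
Z(-6, -6)*(Y + G) = (-6*(-6))*(-6558/2899 - 1/65) = 36*(-33013/14495) = -1188468/14495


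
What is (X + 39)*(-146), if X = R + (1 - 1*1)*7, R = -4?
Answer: -5110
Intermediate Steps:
X = -4 (X = -4 + (1 - 1*1)*7 = -4 + (1 - 1)*7 = -4 + 0*7 = -4 + 0 = -4)
(X + 39)*(-146) = (-4 + 39)*(-146) = 35*(-146) = -5110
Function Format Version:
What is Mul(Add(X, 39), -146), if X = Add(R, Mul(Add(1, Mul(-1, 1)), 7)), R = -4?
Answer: -5110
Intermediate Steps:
X = -4 (X = Add(-4, Mul(Add(1, Mul(-1, 1)), 7)) = Add(-4, Mul(Add(1, -1), 7)) = Add(-4, Mul(0, 7)) = Add(-4, 0) = -4)
Mul(Add(X, 39), -146) = Mul(Add(-4, 39), -146) = Mul(35, -146) = -5110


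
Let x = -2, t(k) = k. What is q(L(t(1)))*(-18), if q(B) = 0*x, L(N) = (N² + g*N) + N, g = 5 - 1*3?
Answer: 0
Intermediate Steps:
g = 2 (g = 5 - 3 = 2)
L(N) = N² + 3*N (L(N) = (N² + 2*N) + N = N² + 3*N)
q(B) = 0 (q(B) = 0*(-2) = 0)
q(L(t(1)))*(-18) = 0*(-18) = 0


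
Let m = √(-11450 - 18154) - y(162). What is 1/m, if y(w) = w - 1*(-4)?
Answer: -83/28580 - I*√7401/28580 ≈ -0.0029041 - 0.0030101*I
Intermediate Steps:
y(w) = 4 + w (y(w) = w + 4 = 4 + w)
m = -166 + 2*I*√7401 (m = √(-11450 - 18154) - (4 + 162) = √(-29604) - 1*166 = 2*I*√7401 - 166 = -166 + 2*I*√7401 ≈ -166.0 + 172.06*I)
1/m = 1/(-166 + 2*I*√7401)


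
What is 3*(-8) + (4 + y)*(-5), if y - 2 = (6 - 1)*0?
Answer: -54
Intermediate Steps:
y = 2 (y = 2 + (6 - 1)*0 = 2 + 5*0 = 2 + 0 = 2)
3*(-8) + (4 + y)*(-5) = 3*(-8) + (4 + 2)*(-5) = -24 + 6*(-5) = -24 - 30 = -54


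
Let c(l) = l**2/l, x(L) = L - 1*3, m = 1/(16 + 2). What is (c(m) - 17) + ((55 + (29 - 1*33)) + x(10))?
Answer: 739/18 ≈ 41.056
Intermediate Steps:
m = 1/18 ≈ 0.055556
x(L) = -3 + L (x(L) = L - 3 = -3 + L)
c(l) = l
(c(m) - 17) + ((55 + (29 - 1*33)) + x(10)) = (1/18 - 17) + ((55 + (29 - 1*33)) + (-3 + 10)) = -305/18 + ((55 + (29 - 33)) + 7) = -305/18 + ((55 - 4) + 7) = -305/18 + (51 + 7) = -305/18 + 58 = 739/18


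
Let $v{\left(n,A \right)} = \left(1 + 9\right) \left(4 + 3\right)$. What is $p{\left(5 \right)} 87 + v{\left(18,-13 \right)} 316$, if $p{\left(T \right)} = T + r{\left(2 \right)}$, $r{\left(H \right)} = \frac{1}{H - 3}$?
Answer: $22468$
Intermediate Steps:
$r{\left(H \right)} = \frac{1}{-3 + H}$
$p{\left(T \right)} = -1 + T$ ($p{\left(T \right)} = T + \frac{1}{-3 + 2} = T + \frac{1}{-1} = T - 1 = -1 + T$)
$v{\left(n,A \right)} = 70$ ($v{\left(n,A \right)} = 10 \cdot 7 = 70$)
$p{\left(5 \right)} 87 + v{\left(18,-13 \right)} 316 = \left(-1 + 5\right) 87 + 70 \cdot 316 = 4 \cdot 87 + 22120 = 348 + 22120 = 22468$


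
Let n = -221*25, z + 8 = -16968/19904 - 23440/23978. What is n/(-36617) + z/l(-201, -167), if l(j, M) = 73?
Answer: 1293902999955/79733156309912 ≈ 0.016228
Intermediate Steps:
z = -293217085/29828632 (z = -8 + (-16968/19904 - 23440/23978) = -8 + (-16968*1/19904 - 23440*1/23978) = -8 + (-2121/2488 - 11720/11989) = -8 - 54588029/29828632 = -293217085/29828632 ≈ -9.8300)
n = -5525
n/(-36617) + z/l(-201, -167) = -5525/(-36617) - 293217085/29828632/73 = -5525*(-1/36617) - 293217085/29828632*1/73 = 5525/36617 - 293217085/2177490136 = 1293902999955/79733156309912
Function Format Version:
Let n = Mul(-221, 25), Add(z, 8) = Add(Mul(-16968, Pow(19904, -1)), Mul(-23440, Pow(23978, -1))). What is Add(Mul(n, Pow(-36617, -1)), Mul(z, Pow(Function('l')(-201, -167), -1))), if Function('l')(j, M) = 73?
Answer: Rational(1293902999955, 79733156309912) ≈ 0.016228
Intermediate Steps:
z = Rational(-293217085, 29828632) (z = Add(-8, Add(Mul(-16968, Pow(19904, -1)), Mul(-23440, Pow(23978, -1)))) = Add(-8, Add(Mul(-16968, Rational(1, 19904)), Mul(-23440, Rational(1, 23978)))) = Add(-8, Add(Rational(-2121, 2488), Rational(-11720, 11989))) = Add(-8, Rational(-54588029, 29828632)) = Rational(-293217085, 29828632) ≈ -9.8300)
n = -5525
Add(Mul(n, Pow(-36617, -1)), Mul(z, Pow(Function('l')(-201, -167), -1))) = Add(Mul(-5525, Pow(-36617, -1)), Mul(Rational(-293217085, 29828632), Pow(73, -1))) = Add(Mul(-5525, Rational(-1, 36617)), Mul(Rational(-293217085, 29828632), Rational(1, 73))) = Add(Rational(5525, 36617), Rational(-293217085, 2177490136)) = Rational(1293902999955, 79733156309912)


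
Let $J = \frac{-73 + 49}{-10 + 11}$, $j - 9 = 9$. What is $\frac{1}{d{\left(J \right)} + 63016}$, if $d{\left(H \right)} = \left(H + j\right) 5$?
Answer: $\frac{1}{62986} \approx 1.5877 \cdot 10^{-5}$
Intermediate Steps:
$j = 18$ ($j = 9 + 9 = 18$)
$J = -24$ ($J = - \frac{24}{1} = \left(-24\right) 1 = -24$)
$d{\left(H \right)} = 90 + 5 H$ ($d{\left(H \right)} = \left(H + 18\right) 5 = \left(18 + H\right) 5 = 90 + 5 H$)
$\frac{1}{d{\left(J \right)} + 63016} = \frac{1}{\left(90 + 5 \left(-24\right)\right) + 63016} = \frac{1}{\left(90 - 120\right) + 63016} = \frac{1}{-30 + 63016} = \frac{1}{62986}$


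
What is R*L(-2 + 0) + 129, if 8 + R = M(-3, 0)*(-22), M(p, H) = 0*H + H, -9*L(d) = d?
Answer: 1145/9 ≈ 127.22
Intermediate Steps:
L(d) = -d/9
M(p, H) = H (M(p, H) = 0 + H = H)
R = -8 (R = -8 + 0*(-22) = -8 + 0 = -8)
R*L(-2 + 0) + 129 = -(-8)*(-2 + 0)/9 + 129 = -(-8)*(-2)/9 + 129 = -8*2/9 + 129 = -16/9 + 129 = 1145/9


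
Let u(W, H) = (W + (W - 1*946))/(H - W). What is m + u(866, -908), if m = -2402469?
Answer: -2130990396/887 ≈ -2.4025e+6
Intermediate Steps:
u(W, H) = (-946 + 2*W)/(H - W) (u(W, H) = (W + (W - 946))/(H - W) = (W + (-946 + W))/(H - W) = (-946 + 2*W)/(H - W))
m + u(866, -908) = -2402469 + 2*(-473 + 866)/(-908 - 1*866) = -2402469 + 2*393/(-908 - 866) = -2402469 + 2*393/(-1774) = -2402469 + 2*(-1/1774)*393 = -2402469 - 393/887 = -2130990396/887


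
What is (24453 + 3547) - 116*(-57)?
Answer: 34612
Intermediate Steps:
(24453 + 3547) - 116*(-57) = 28000 + 6612 = 34612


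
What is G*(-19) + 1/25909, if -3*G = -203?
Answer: -99931010/77727 ≈ -1285.7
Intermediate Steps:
G = 203/3 (G = -⅓*(-203) = 203/3 ≈ 67.667)
G*(-19) + 1/25909 = (203/3)*(-19) + 1/25909 = -3857/3 + 1/25909 = -99931010/77727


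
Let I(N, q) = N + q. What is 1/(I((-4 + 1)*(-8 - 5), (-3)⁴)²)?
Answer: 1/14400 ≈ 6.9444e-5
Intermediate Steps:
1/(I((-4 + 1)*(-8 - 5), (-3)⁴)²) = 1/(((-4 + 1)*(-8 - 5) + (-3)⁴)²) = 1/((-3*(-13) + 81)²) = 1/((39 + 81)²) = 1/(120²) = 1/14400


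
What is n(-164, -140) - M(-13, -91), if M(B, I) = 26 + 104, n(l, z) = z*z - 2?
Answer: 19468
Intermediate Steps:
n(l, z) = -2 + z² (n(l, z) = z² - 2 = -2 + z²)
M(B, I) = 130
n(-164, -140) - M(-13, -91) = (-2 + (-140)²) - 1*130 = (-2 + 19600) - 130 = 19598 - 130 = 19468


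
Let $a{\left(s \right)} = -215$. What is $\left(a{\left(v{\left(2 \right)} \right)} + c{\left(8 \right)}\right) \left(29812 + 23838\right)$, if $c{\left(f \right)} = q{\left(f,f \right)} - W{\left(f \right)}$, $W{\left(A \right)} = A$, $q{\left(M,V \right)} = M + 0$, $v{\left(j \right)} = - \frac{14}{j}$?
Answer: $-11534750$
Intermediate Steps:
$q{\left(M,V \right)} = M$
$c{\left(f \right)} = 0$ ($c{\left(f \right)} = f - f = 0$)
$\left(a{\left(v{\left(2 \right)} \right)} + c{\left(8 \right)}\right) \left(29812 + 23838\right) = \left(-215 + 0\right) \left(29812 + 23838\right) = \left(-215\right) 53650 = -11534750$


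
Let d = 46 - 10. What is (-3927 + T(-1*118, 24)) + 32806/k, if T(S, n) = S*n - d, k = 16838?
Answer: -57190702/8419 ≈ -6793.1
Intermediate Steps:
d = 36
T(S, n) = -36 + S*n (T(S, n) = S*n - 1*36 = S*n - 36 = -36 + S*n)
(-3927 + T(-1*118, 24)) + 32806/k = (-3927 + (-36 - 1*118*24)) + 32806/16838 = (-3927 + (-36 - 118*24)) + 32806*(1/16838) = (-3927 + (-36 - 2832)) + 16403/8419 = (-3927 - 2868) + 16403/8419 = -6795 + 16403/8419 = -57190702/8419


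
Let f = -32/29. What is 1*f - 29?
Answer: -873/29 ≈ -30.103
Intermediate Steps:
f = -32/29 (f = -32*1/29 = -32/29 ≈ -1.1034)
1*f - 29 = 1*(-32/29) - 29 = -32/29 - 29 = -873/29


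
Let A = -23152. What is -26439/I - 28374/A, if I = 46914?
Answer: 8559787/12930392 ≈ 0.66199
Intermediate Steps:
-26439/I - 28374/A = -26439/46914 - 28374/(-23152) = -26439*1/46914 - 28374*(-1/23152) = -1259/2234 + 14187/11576 = 8559787/12930392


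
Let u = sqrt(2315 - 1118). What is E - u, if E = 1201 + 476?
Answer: 1677 - 3*sqrt(133) ≈ 1642.4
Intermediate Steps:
u = 3*sqrt(133) (u = sqrt(1197) = 3*sqrt(133) ≈ 34.598)
E = 1677
E - u = 1677 - 3*sqrt(133)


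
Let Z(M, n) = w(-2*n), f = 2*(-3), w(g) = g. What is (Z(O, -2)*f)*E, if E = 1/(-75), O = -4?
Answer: 8/25 ≈ 0.32000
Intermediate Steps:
E = -1/75 ≈ -0.013333
f = -6
Z(M, n) = -2*n
(Z(O, -2)*f)*E = (-2*(-2)*(-6))*(-1/75) = (4*(-6))*(-1/75) = -24*(-1/75) = 8/25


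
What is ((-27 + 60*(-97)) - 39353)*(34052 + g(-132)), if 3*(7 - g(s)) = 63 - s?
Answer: -1536528800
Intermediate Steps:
g(s) = -14 + s/3 (g(s) = 7 - (63 - s)/3 = 7 + (-21 + s/3) = -14 + s/3)
((-27 + 60*(-97)) - 39353)*(34052 + g(-132)) = ((-27 + 60*(-97)) - 39353)*(34052 + (-14 + (⅓)*(-132))) = ((-27 - 5820) - 39353)*(34052 + (-14 - 44)) = (-5847 - 39353)*(34052 - 58) = -45200*33994 = -1536528800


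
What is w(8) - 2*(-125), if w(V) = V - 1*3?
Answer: 255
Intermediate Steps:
w(V) = -3 + V (w(V) = V - 3 = -3 + V)
w(8) - 2*(-125) = (-3 + 8) - 2*(-125) = 5 + 250 = 255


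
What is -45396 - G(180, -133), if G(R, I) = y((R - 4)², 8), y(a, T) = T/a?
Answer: -175773313/3872 ≈ -45396.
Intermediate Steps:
y(a, T) = T/a
G(R, I) = 8/(-4 + R)² (G(R, I) = 8/((R - 4)²) = 8/((-4 + R)²) = 8/(-4 + R)²)
-45396 - G(180, -133) = -45396 - 8/(-4 + 180)² = -45396 - 8/176² = -45396 - 8/30976 = -45396 - 1*1/3872 = -45396 - 1/3872 = -175773313/3872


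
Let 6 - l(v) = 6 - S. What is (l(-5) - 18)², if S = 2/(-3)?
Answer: 3136/9 ≈ 348.44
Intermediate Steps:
S = -⅔ (S = 2*(-⅓) = -⅔ ≈ -0.66667)
l(v) = -⅔ (l(v) = 6 - (6 - 1*(-⅔)) = 6 - (6 + ⅔) = 6 - 1*20/3 = 6 - 20/3 = -⅔)
(l(-5) - 18)² = (-⅔ - 18)² = (-56/3)² = 3136/9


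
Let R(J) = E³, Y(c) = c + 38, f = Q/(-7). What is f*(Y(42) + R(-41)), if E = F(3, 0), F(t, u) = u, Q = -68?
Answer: 5440/7 ≈ 777.14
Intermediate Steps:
f = 68/7 (f = -68/(-7) = -68*(-⅐) = 68/7 ≈ 9.7143)
Y(c) = 38 + c
E = 0
R(J) = 0 (R(J) = 0³ = 0)
f*(Y(42) + R(-41)) = 68*((38 + 42) + 0)/7 = 68*(80 + 0)/7 = (68/7)*80 = 5440/7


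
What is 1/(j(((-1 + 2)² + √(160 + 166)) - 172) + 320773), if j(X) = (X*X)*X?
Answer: -2423338/10481456021125 - 88049*√326/20962912042250 ≈ -3.0704e-7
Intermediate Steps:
j(X) = X³ (j(X) = X²*X = X³)
1/(j(((-1 + 2)² + √(160 + 166)) - 172) + 320773) = 1/((((-1 + 2)² + √(160 + 166)) - 172)³ + 320773) = 1/(((1² + √326) - 172)³ + 320773) = 1/(((1 + √326) - 172)³ + 320773) = 1/((-171 + √326)³ + 320773) = 1/(320773 + (-171 + √326)³)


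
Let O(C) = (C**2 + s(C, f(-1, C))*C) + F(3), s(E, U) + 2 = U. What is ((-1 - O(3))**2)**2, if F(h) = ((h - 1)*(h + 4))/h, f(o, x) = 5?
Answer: 25411681/81 ≈ 3.1372e+5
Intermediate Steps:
s(E, U) = -2 + U
F(h) = (-1 + h)*(4 + h)/h (F(h) = ((-1 + h)*(4 + h))/h = (-1 + h)*(4 + h)/h)
O(C) = 14/3 + C**2 + 3*C (O(C) = (C**2 + (-2 + 5)*C) + (3 + 3 - 4/3) = (C**2 + 3*C) + (3 + 3 - 4*1/3) = (C**2 + 3*C) + (3 + 3 - 4/3) = (C**2 + 3*C) + 14/3 = 14/3 + C**2 + 3*C)
((-1 - O(3))**2)**2 = ((-1 - (14/3 + 3**2 + 3*3))**2)**2 = ((-1 - (14/3 + 9 + 9))**2)**2 = ((-1 - 1*68/3)**2)**2 = ((-1 - 68/3)**2)**2 = ((-71/3)**2)**2 = (5041/9)**2 = 25411681/81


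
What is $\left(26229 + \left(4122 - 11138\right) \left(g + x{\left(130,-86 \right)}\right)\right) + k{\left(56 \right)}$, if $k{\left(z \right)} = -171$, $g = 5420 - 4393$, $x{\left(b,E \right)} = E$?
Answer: $-6575998$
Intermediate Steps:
$g = 1027$
$\left(26229 + \left(4122 - 11138\right) \left(g + x{\left(130,-86 \right)}\right)\right) + k{\left(56 \right)} = \left(26229 + \left(4122 - 11138\right) \left(1027 - 86\right)\right) - 171 = \left(26229 - 6602056\right) - 171 = -6575827 - 171 = -6575998$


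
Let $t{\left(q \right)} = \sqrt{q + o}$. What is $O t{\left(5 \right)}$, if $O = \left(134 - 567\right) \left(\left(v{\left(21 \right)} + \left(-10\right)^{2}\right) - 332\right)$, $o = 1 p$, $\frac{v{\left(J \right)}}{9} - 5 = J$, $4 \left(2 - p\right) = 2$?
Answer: $- 433 \sqrt{26} \approx -2207.9$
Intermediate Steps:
$p = \frac{3}{2}$ ($p = 2 - \frac{1}{2} = \frac{3}{2} \approx 1.5$)
$v{\left(J \right)} = 45 + 9 J$
$o = \frac{3}{2}$ ($o = 1 \cdot \frac{3}{2} = \frac{3}{2} \approx 1.5$)
$O = -866$ ($O = \left(134 - 567\right) \left(\left(\left(45 + 9 \cdot 21\right) + \left(-10\right)^{2}\right) - 332\right) = - 433 \left(\left(\left(45 + 189\right) + 100\right) - 332\right) = - 433 \left(\left(234 + 100\right) - 332\right) = - 433 \left(334 - 332\right) = \left(-433\right) 2 = -866$)
$t{\left(q \right)} = \sqrt{\frac{3}{2} + q}$ ($t{\left(q \right)} = \sqrt{q + \frac{3}{2}} = \sqrt{\frac{3}{2} + q}$)
$O t{\left(5 \right)} = - 866 \frac{\sqrt{6 + 4 \cdot 5}}{2} = - 866 \frac{\sqrt{6 + 20}}{2} = - 866 \frac{\sqrt{26}}{2} = - 433 \sqrt{26}$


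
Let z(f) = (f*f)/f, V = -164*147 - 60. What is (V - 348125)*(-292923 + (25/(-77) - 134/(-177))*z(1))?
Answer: 1486283629538482/13629 ≈ 1.0905e+11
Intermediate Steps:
V = -24168 (V = -24108 - 60 = -24168)
z(f) = f (z(f) = f²/f = f)
(V - 348125)*(-292923 + (25/(-77) - 134/(-177))*z(1)) = (-24168 - 348125)*(-292923 + (25/(-77) - 134/(-177))*1) = -372293*(-292923 + (25*(-1/77) - 134*(-1/177))*1) = -372293*(-292923 + (-25/77 + 134/177)*1) = -372293*(-292923 + (5893/13629)*1) = -372293*(-292923 + 5893/13629) = -372293*(-3992241674/13629) = 1486283629538482/13629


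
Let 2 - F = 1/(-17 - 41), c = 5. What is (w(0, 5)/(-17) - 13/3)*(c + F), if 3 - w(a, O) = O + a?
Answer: -87505/2958 ≈ -29.582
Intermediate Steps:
w(a, O) = 3 - O - a (w(a, O) = 3 - (O + a) = 3 + (-O - a) = 3 - O - a)
F = 117/58 (F = 2 - 1/(-17 - 41) = 2 - 1/(-58) = 2 - 1*(-1/58) = 2 + 1/58 = 117/58 ≈ 2.0172)
(w(0, 5)/(-17) - 13/3)*(c + F) = ((3 - 1*5 - 1*0)/(-17) - 13/3)*(5 + 117/58) = ((3 - 5 + 0)*(-1/17) - 13*1/3)*(407/58) = (-2*(-1/17) - 13/3)*(407/58) = (2/17 - 13/3)*(407/58) = -215/51*407/58 = -87505/2958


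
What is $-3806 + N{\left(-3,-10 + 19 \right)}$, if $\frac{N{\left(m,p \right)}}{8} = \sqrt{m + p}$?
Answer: $-3806 + 8 \sqrt{6} \approx -3786.4$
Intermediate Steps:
$N{\left(m,p \right)} = 8 \sqrt{m + p}$
$-3806 + N{\left(-3,-10 + 19 \right)} = -3806 + 8 \sqrt{-3 + \left(-10 + 19\right)} = -3806 + 8 \sqrt{-3 + 9} = -3806 + 8 \sqrt{6}$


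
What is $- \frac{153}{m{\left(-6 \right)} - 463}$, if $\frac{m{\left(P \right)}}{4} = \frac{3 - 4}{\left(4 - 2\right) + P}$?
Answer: $\frac{51}{154} \approx 0.33117$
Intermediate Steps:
$m{\left(P \right)} = - \frac{4}{2 + P}$ ($m{\left(P \right)} = 4 \frac{3 - 4}{\left(4 - 2\right) + P} = 4 \left(- \frac{1}{2 + P}\right) = - \frac{4}{2 + P}$)
$- \frac{153}{m{\left(-6 \right)} - 463} = - \frac{153}{- \frac{4}{2 - 6} - 463} = - \frac{153}{- \frac{4}{-4} - 463} = - \frac{153}{\left(-4\right) \left(- \frac{1}{4}\right) - 463} = - \frac{153}{1 - 463} = - \frac{153}{-462} = \left(-153\right) \left(- \frac{1}{462}\right) = \frac{51}{154}$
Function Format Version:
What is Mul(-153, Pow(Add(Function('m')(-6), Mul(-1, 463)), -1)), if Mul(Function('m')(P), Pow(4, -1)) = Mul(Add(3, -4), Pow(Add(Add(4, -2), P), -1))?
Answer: Rational(51, 154) ≈ 0.33117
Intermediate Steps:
Function('m')(P) = Mul(-4, Pow(Add(2, P), -1)) (Function('m')(P) = Mul(4, Mul(Add(3, -4), Pow(Add(Add(4, -2), P), -1))) = Mul(4, Mul(-1, Pow(Add(2, P), -1))) = Mul(-4, Pow(Add(2, P), -1)))
Mul(-153, Pow(Add(Function('m')(-6), Mul(-1, 463)), -1)) = Mul(-153, Pow(Add(Mul(-4, Pow(Add(2, -6), -1)), Mul(-1, 463)), -1)) = Mul(-153, Pow(Add(Mul(-4, Pow(-4, -1)), -463), -1)) = Mul(-153, Pow(Add(Mul(-4, Rational(-1, 4)), -463), -1)) = Mul(-153, Pow(Add(1, -463), -1)) = Mul(-153, Pow(-462, -1)) = Mul(-153, Rational(-1, 462)) = Rational(51, 154)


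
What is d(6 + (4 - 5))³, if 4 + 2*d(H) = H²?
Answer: 9261/8 ≈ 1157.6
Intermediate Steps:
d(H) = -2 + H²/2
d(6 + (4 - 5))³ = (-2 + (6 + (4 - 5))²/2)³ = (-2 + (6 - 1)²/2)³ = (-2 + (½)*5²)³ = (-2 + (½)*25)³ = (-2 + 25/2)³ = (21/2)³ = 9261/8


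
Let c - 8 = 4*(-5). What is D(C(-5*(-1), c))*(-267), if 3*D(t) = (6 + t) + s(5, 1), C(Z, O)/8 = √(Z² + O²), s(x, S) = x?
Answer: -10235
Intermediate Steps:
c = -12 (c = 8 + 4*(-5) = 8 - 20 = -12)
C(Z, O) = 8*√(O² + Z²) (C(Z, O) = 8*√(Z² + O²) = 8*√(O² + Z²))
D(t) = 11/3 + t/3 (D(t) = ((6 + t) + 5)/3 = (11 + t)/3 = 11/3 + t/3)
D(C(-5*(-1), c))*(-267) = (11/3 + (8*√((-12)² + (-5*(-1))²))/3)*(-267) = (11/3 + (8*√(144 + 5²))/3)*(-267) = (11/3 + (8*√(144 + 25))/3)*(-267) = (11/3 + (8*√169)/3)*(-267) = (11/3 + (8*13)/3)*(-267) = (11/3 + (⅓)*104)*(-267) = (11/3 + 104/3)*(-267) = (115/3)*(-267) = -10235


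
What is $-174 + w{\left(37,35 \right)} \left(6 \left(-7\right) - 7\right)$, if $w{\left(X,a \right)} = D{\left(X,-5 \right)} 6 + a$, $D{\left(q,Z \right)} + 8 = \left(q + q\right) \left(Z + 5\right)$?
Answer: $463$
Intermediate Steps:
$D{\left(q,Z \right)} = -8 + 2 q \left(5 + Z\right)$ ($D{\left(q,Z \right)} = -8 + \left(q + q\right) \left(Z + 5\right) = -8 + 2 q \left(5 + Z\right)$)
$w{\left(X,a \right)} = -48 + a$ ($w{\left(X,a \right)} = \left(-8 + 10 X + 2 \left(-5\right) X\right) 6 + a = \left(-8 + 10 X - 10 X\right) 6 + a = \left(-8\right) 6 + a = -48 + a$)
$-174 + w{\left(37,35 \right)} \left(6 \left(-7\right) - 7\right) = -174 + \left(-48 + 35\right) \left(6 \left(-7\right) - 7\right) = -174 - 13 \left(-42 - 7\right) = -174 - -637 = -174 + 637 = 463$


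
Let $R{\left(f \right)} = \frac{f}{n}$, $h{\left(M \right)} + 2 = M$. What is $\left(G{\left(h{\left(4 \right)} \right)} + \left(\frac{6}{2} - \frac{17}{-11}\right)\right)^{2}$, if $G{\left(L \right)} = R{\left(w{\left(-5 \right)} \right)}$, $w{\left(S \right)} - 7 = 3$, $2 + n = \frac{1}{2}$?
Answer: $\frac{4900}{1089} \approx 4.4995$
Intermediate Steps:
$n = - \frac{3}{2}$ ($n = -2 + \frac{1}{2} = - \frac{3}{2} \approx -1.5$)
$h{\left(M \right)} = -2 + M$
$w{\left(S \right)} = 10$ ($w{\left(S \right)} = 7 + 3 = 10$)
$R{\left(f \right)} = - \frac{2 f}{3}$ ($R{\left(f \right)} = \frac{f}{- \frac{3}{2}} = f \left(- \frac{2}{3}\right) = - \frac{2 f}{3}$)
$G{\left(L \right)} = - \frac{20}{3}$ ($G{\left(L \right)} = \left(- \frac{2}{3}\right) 10 = - \frac{20}{3}$)
$\left(G{\left(h{\left(4 \right)} \right)} + \left(\frac{6}{2} - \frac{17}{-11}\right)\right)^{2} = \left(- \frac{20}{3} + \left(\frac{6}{2} - \frac{17}{-11}\right)\right)^{2} = \left(- \frac{20}{3} + \left(6 \cdot \frac{1}{2} - - \frac{17}{11}\right)\right)^{2} = \left(- \frac{20}{3} + \left(3 + \frac{17}{11}\right)\right)^{2} = \left(- \frac{20}{3} + \frac{50}{11}\right)^{2} = \left(- \frac{70}{33}\right)^{2} = \frac{4900}{1089}$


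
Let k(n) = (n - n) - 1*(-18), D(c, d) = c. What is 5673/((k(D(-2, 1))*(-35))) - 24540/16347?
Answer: -12021859/1144290 ≈ -10.506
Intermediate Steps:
k(n) = 18 (k(n) = 0 + 18 = 18)
5673/((k(D(-2, 1))*(-35))) - 24540/16347 = 5673/((18*(-35))) - 24540/16347 = 5673/(-630) - 24540*1/16347 = 5673*(-1/630) - 8180/5449 = -1891/210 - 8180/5449 = -12021859/1144290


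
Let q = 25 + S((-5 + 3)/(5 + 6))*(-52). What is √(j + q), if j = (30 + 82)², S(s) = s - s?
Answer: √12569 ≈ 112.11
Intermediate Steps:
S(s) = 0
j = 12544 (j = 112² = 12544)
q = 25 (q = 25 + 0*(-52) = 25 + 0 = 25)
√(j + q) = √(12544 + 25) = √12569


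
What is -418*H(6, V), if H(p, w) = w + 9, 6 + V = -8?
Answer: 2090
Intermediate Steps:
V = -14 (V = -6 - 8 = -14)
H(p, w) = 9 + w
-418*H(6, V) = -418*(9 - 14) = -418*(-5) = 2090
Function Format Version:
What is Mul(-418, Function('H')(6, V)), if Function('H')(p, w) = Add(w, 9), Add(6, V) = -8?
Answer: 2090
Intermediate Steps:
V = -14 (V = Add(-6, -8) = -14)
Function('H')(p, w) = Add(9, w)
Mul(-418, Function('H')(6, V)) = Mul(-418, Add(9, -14)) = Mul(-418, -5) = 2090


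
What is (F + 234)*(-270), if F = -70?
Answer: -44280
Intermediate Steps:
(F + 234)*(-270) = (-70 + 234)*(-270) = 164*(-270) = -44280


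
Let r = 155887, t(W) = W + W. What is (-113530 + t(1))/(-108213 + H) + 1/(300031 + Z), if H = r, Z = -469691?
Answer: -9630604077/4044185420 ≈ -2.3813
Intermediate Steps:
t(W) = 2*W
H = 155887
(-113530 + t(1))/(-108213 + H) + 1/(300031 + Z) = (-113530 + 2*1)/(-108213 + 155887) + 1/(300031 - 469691) = (-113530 + 2)/47674 + 1/(-169660) = -113528*1/47674 - 1/169660 = -56764/23837 - 1/169660 = -9630604077/4044185420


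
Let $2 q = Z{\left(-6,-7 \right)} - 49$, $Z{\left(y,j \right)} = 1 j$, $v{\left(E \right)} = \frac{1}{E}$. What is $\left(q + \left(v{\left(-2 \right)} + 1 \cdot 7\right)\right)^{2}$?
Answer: $\frac{1849}{4} \approx 462.25$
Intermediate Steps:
$Z{\left(y,j \right)} = j$
$q = -28$ ($q = \frac{-7 - 49}{2} = \frac{1}{2} \left(-56\right) = -28$)
$\left(q + \left(v{\left(-2 \right)} + 1 \cdot 7\right)\right)^{2} = \left(-28 + \left(\frac{1}{-2} + 1 \cdot 7\right)\right)^{2} = \left(-28 + \left(- \frac{1}{2} + 7\right)\right)^{2} = \left(-28 + \frac{13}{2}\right)^{2} = \left(- \frac{43}{2}\right)^{2} = \frac{1849}{4}$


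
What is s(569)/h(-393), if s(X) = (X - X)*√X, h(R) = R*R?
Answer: 0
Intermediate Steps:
h(R) = R²
s(X) = 0 (s(X) = 0*√X = 0)
s(569)/h(-393) = 0/((-393)²) = 0/154449 = 0*(1/154449) = 0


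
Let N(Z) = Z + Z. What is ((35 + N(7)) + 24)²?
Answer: 5329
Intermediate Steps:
N(Z) = 2*Z
((35 + N(7)) + 24)² = ((35 + 2*7) + 24)² = ((35 + 14) + 24)² = (49 + 24)² = 73² = 5329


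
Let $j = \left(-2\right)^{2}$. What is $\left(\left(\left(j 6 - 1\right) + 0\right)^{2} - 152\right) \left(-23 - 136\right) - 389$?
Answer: $-60332$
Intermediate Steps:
$j = 4$
$\left(\left(\left(j 6 - 1\right) + 0\right)^{2} - 152\right) \left(-23 - 136\right) - 389 = \left(\left(\left(4 \cdot 6 - 1\right) + 0\right)^{2} - 152\right) \left(-23 - 136\right) - 389 = \left(\left(\left(24 - 1\right) + 0\right)^{2} - 152\right) \left(-159\right) - 389 = \left(\left(23 + 0\right)^{2} - 152\right) \left(-159\right) - 389 = \left(23^{2} - 152\right) \left(-159\right) - 389 = \left(529 - 152\right) \left(-159\right) - 389 = 377 \left(-159\right) - 389 = -59943 - 389 = -60332$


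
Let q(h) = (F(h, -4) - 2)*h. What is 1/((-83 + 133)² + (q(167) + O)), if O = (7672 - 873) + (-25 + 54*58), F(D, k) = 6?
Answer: 1/13074 ≈ 7.6488e-5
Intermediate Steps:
q(h) = 4*h (q(h) = (6 - 2)*h = 4*h)
O = 9906 (O = 6799 + (-25 + 3132) = 6799 + 3107 = 9906)
1/((-83 + 133)² + (q(167) + O)) = 1/((-83 + 133)² + (4*167 + 9906)) = 1/(50² + (668 + 9906)) = 1/(2500 + 10574) = 1/13074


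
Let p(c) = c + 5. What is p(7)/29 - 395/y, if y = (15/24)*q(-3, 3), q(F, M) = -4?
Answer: 4594/29 ≈ 158.41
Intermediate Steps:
p(c) = 5 + c
y = -5/2 (y = (15/24)*(-4) = (15*(1/24))*(-4) = (5/8)*(-4) = -5/2 ≈ -2.5000)
p(7)/29 - 395/y = (5 + 7)/29 - 395/(-5/2) = 12*(1/29) - 395*(-2/5) = 12/29 + 158 = 4594/29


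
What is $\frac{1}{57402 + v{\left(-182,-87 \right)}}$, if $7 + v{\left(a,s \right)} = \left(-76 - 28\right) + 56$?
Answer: $\frac{1}{57347} \approx 1.7438 \cdot 10^{-5}$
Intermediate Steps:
$v{\left(a,s \right)} = -55$ ($v{\left(a,s \right)} = -7 + \left(\left(-76 - 28\right) + 56\right) = -7 + \left(-104 + 56\right) = -7 - 48 = -55$)
$\frac{1}{57402 + v{\left(-182,-87 \right)}} = \frac{1}{57402 - 55} = \frac{1}{57347}$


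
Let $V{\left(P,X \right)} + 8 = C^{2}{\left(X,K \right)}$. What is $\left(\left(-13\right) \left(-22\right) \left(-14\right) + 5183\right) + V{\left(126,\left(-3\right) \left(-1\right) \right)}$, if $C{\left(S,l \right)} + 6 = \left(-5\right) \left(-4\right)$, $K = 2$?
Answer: $1367$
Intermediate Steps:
$C{\left(S,l \right)} = 14$ ($C{\left(S,l \right)} = -6 - -20 = -6 + 20 = 14$)
$V{\left(P,X \right)} = 188$ ($V{\left(P,X \right)} = -8 + 14^{2} = -8 + 196 = 188$)
$\left(\left(-13\right) \left(-22\right) \left(-14\right) + 5183\right) + V{\left(126,\left(-3\right) \left(-1\right) \right)} = \left(\left(-13\right) \left(-22\right) \left(-14\right) + 5183\right) + 188 = \left(286 \left(-14\right) + 5183\right) + 188 = \left(-4004 + 5183\right) + 188 = 1179 + 188 = 1367$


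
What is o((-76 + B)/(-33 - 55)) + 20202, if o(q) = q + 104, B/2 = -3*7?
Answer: 893523/44 ≈ 20307.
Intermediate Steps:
B = -42 (B = 2*(-3*7) = 2*(-21) = -42)
o(q) = 104 + q
o((-76 + B)/(-33 - 55)) + 20202 = (104 + (-76 - 42)/(-33 - 55)) + 20202 = (104 - 118/(-88)) + 20202 = (104 - 118*(-1/88)) + 20202 = (104 + 59/44) + 20202 = 4635/44 + 20202 = 893523/44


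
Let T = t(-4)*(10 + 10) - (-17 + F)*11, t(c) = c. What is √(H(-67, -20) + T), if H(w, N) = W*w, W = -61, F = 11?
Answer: √4073 ≈ 63.820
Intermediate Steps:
T = -14 (T = -4*(10 + 10) - (-17 + 11)*11 = -4*20 - (-6)*11 = -80 - 1*(-66) = -80 + 66 = -14)
H(w, N) = -61*w
√(H(-67, -20) + T) = √(-61*(-67) - 14) = √(4087 - 14) = √4073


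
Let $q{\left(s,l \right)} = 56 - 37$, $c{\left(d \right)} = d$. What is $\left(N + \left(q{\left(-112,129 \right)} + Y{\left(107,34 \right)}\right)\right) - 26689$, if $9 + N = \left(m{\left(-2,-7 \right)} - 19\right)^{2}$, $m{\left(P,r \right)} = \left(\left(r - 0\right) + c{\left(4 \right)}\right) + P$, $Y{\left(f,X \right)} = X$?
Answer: $-26069$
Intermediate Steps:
$q{\left(s,l \right)} = 19$ ($q{\left(s,l \right)} = 56 - 37 = 19$)
$m{\left(P,r \right)} = 4 + P + r$ ($m{\left(P,r \right)} = \left(\left(r - 0\right) + 4\right) + P = \left(\left(r + 0\right) + 4\right) + P = \left(r + 4\right) + P = \left(4 + r\right) + P = 4 + P + r$)
$N = 567$ ($N = -9 + \left(\left(4 - 2 - 7\right) - 19\right)^{2} = -9 + \left(-5 - 19\right)^{2} = -9 + \left(-24\right)^{2} = -9 + 576 = 567$)
$\left(N + \left(q{\left(-112,129 \right)} + Y{\left(107,34 \right)}\right)\right) - 26689 = \left(567 + \left(19 + 34\right)\right) - 26689 = \left(567 + 53\right) - 26689 = 620 - 26689 = -26069$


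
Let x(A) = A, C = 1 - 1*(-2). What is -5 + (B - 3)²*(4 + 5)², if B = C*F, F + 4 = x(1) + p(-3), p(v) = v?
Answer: 35716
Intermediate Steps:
C = 3 (C = 1 + 2 = 3)
F = -6 (F = -4 + (1 - 3) = -4 - 2 = -6)
B = -18 (B = 3*(-6) = -18)
-5 + (B - 3)²*(4 + 5)² = -5 + (-18 - 3)²*(4 + 5)² = -5 + (-21)²*9² = -5 + 441*81 = -5 + 35721 = 35716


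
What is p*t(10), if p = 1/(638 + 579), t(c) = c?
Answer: 10/1217 ≈ 0.0082169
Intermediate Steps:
p = 1/1217 ≈ 0.00082169
p*t(10) = (1/1217)*10 = 10/1217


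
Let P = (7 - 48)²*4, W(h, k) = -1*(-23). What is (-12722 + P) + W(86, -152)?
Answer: -5975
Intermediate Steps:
W(h, k) = 23
P = 6724 (P = (-41)²*4 = 1681*4 = 6724)
(-12722 + P) + W(86, -152) = (-12722 + 6724) + 23 = -5998 + 23 = -5975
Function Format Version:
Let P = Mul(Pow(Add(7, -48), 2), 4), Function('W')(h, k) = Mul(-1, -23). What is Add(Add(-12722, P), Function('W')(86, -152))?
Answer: -5975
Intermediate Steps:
Function('W')(h, k) = 23
P = 6724 (P = Mul(Pow(-41, 2), 4) = Mul(1681, 4) = 6724)
Add(Add(-12722, P), Function('W')(86, -152)) = Add(Add(-12722, 6724), 23) = Add(-5998, 23) = -5975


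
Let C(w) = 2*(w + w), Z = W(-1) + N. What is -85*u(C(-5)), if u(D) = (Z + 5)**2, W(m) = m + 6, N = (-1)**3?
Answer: -6885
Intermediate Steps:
N = -1
W(m) = 6 + m
Z = 4 (Z = (6 - 1) - 1 = 5 - 1 = 4)
C(w) = 4*w (C(w) = 2*(2*w) = 4*w)
u(D) = 81 (u(D) = (4 + 5)**2 = 9**2 = 81)
-85*u(C(-5)) = -85*81 = -6885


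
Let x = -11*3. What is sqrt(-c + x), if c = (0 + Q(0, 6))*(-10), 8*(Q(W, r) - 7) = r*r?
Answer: sqrt(82) ≈ 9.0554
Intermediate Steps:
Q(W, r) = 7 + r**2/8 (Q(W, r) = 7 + (r*r)/8 = 7 + r**2/8)
x = -33
c = -115 (c = (0 + (7 + (1/8)*6**2))*(-10) = (0 + (7 + (1/8)*36))*(-10) = (0 + (7 + 9/2))*(-10) = (0 + 23/2)*(-10) = (23/2)*(-10) = -115)
sqrt(-c + x) = sqrt(-1*(-115) - 33) = sqrt(115 - 33) = sqrt(82)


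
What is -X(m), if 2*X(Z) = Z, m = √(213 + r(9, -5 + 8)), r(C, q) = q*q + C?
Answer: -√231/2 ≈ -7.5993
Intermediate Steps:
r(C, q) = C + q² (r(C, q) = q² + C = C + q²)
m = √231 (m = √(213 + (9 + (-5 + 8)²)) = √(213 + (9 + 3²)) = √(213 + (9 + 9)) = √(213 + 18) = √231 ≈ 15.199)
X(Z) = Z/2
-X(m) = -√231/2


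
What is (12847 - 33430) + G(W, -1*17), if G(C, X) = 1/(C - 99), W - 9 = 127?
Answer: -761570/37 ≈ -20583.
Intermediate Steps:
W = 136 (W = 9 + 127 = 136)
G(C, X) = 1/(-99 + C)
(12847 - 33430) + G(W, -1*17) = (12847 - 33430) + 1/(-99 + 136) = -20583 + 1/37 = -761570/37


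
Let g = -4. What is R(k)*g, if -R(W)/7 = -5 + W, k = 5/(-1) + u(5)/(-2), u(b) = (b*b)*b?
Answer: -2030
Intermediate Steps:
u(b) = b³ (u(b) = b²*b = b³)
k = -135/2 (k = 5/(-1) + 5³/(-2) = 5*(-1) + 125*(-½) = -5 - 125/2 = -135/2 ≈ -67.500)
R(W) = 35 - 7*W (R(W) = -7*(-5 + W) = 35 - 7*W)
R(k)*g = (35 - 7*(-135/2))*(-4) = (35 + 945/2)*(-4) = (1015/2)*(-4) = -2030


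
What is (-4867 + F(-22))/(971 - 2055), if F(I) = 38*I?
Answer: 5703/1084 ≈ 5.2611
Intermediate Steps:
(-4867 + F(-22))/(971 - 2055) = (-4867 + 38*(-22))/(971 - 2055) = (-4867 - 836)/(-1084) = -5703*(-1/1084) = 5703/1084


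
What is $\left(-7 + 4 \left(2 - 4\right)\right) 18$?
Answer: $-270$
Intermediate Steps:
$\left(-7 + 4 \left(2 - 4\right)\right) 18 = \left(-7 + 4 \left(-2\right)\right) 18 = \left(-7 - 8\right) 18 = \left(-15\right) 18 = -270$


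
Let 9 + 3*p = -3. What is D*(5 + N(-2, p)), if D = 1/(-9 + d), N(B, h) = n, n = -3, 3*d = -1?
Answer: -3/14 ≈ -0.21429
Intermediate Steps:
p = -4 (p = -3 + (1/3)*(-3) = -3 - 1 = -4)
d = -1/3 (d = (1/3)*(-1) = -1/3 ≈ -0.33333)
N(B, h) = -3
D = -3/28 (D = 1/(-9 - 1/3) = 1/(-28/3) = -3/28 ≈ -0.10714)
D*(5 + N(-2, p)) = -3*(5 - 3)/28 = -3/28*2 = -3/14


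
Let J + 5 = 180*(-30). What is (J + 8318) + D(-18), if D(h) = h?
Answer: 2895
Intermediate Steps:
J = -5405 (J = -5 + 180*(-30) = -5 - 5400 = -5405)
(J + 8318) + D(-18) = (-5405 + 8318) - 18 = 2913 - 18 = 2895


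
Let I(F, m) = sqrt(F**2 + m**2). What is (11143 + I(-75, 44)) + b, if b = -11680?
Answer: -537 + sqrt(7561) ≈ -450.05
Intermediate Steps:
(11143 + I(-75, 44)) + b = (11143 + sqrt((-75)**2 + 44**2)) - 11680 = (11143 + sqrt(5625 + 1936)) - 11680 = (11143 + sqrt(7561)) - 11680 = -537 + sqrt(7561)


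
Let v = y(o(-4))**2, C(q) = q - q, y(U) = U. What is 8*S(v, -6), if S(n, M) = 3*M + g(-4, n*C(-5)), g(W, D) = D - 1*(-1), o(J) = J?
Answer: -136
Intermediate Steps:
C(q) = 0
v = 16 (v = (-4)**2 = 16)
g(W, D) = 1 + D (g(W, D) = D + 1 = 1 + D)
S(n, M) = 1 + 3*M (S(n, M) = 3*M + (1 + n*0) = 3*M + (1 + 0) = 3*M + 1 = 1 + 3*M)
8*S(v, -6) = 8*(1 + 3*(-6)) = 8*(1 - 18) = 8*(-17) = -136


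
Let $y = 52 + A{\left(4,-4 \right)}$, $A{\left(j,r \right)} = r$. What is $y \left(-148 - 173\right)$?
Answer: $-15408$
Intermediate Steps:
$y = 48$ ($y = 52 - 4 = 48$)
$y \left(-148 - 173\right) = 48 \left(-148 - 173\right) = 48 \left(-321\right) = -15408$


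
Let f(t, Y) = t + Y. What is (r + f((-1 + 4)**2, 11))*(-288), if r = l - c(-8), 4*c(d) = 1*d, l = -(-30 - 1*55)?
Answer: -30816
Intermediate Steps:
l = 85 (l = -(-30 - 55) = -1*(-85) = 85)
c(d) = d/4 (c(d) = (1*d)/4 = d/4)
f(t, Y) = Y + t
r = 87 (r = 85 - (-8)/4 = 85 - 1*(-2) = 85 + 2 = 87)
(r + f((-1 + 4)**2, 11))*(-288) = (87 + (11 + (-1 + 4)**2))*(-288) = (87 + (11 + 3**2))*(-288) = (87 + (11 + 9))*(-288) = (87 + 20)*(-288) = 107*(-288) = -30816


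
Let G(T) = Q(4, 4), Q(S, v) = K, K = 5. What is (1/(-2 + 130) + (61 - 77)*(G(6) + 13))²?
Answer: 1358880769/16384 ≈ 82940.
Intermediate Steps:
Q(S, v) = 5
G(T) = 5
(1/(-2 + 130) + (61 - 77)*(G(6) + 13))² = (1/(-2 + 130) + (61 - 77)*(5 + 13))² = (1/128 - 16*18)² = (1/128 - 288)² = (-36863/128)² = 1358880769/16384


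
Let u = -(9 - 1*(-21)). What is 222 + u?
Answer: 192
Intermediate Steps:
u = -30 (u = -(9 + 21) = -1*30 = -30)
222 + u = 222 - 30 = 192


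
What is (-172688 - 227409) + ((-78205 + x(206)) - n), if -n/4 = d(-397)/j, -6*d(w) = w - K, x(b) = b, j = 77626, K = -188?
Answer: -55669019935/116439 ≈ -4.7810e+5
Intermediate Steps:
d(w) = -94/3 - w/6 (d(w) = -(w - 1*(-188))/6 = -(w + 188)/6 = -(188 + w)/6 = -94/3 - w/6)
n = -209/116439 (n = -4*(-94/3 - ⅙*(-397))/77626 = -4*(-94/3 + 397/6)/77626 = -418/(3*77626) = -4*209/465756 = -209/116439 ≈ -0.0017949)
(-172688 - 227409) + ((-78205 + x(206)) - n) = (-172688 - 227409) + ((-78205 + 206) - 1*(-209/116439)) = -400097 + (-77999 + 209/116439) = -400097 - 9082125352/116439 = -55669019935/116439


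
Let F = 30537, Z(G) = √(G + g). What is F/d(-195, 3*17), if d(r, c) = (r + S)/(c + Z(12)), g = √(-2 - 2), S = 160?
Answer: -1557387/35 - 30537*√(12 + 2*I)/35 ≈ -47530.0 - 251.0*I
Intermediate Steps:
g = 2*I (g = √(-4) = 2*I ≈ 2.0*I)
Z(G) = √(G + 2*I)
d(r, c) = (160 + r)/(c + √(12 + 2*I)) (d(r, c) = (r + 160)/(c + √(12 + 2*I)) = (160 + r)/(c + √(12 + 2*I)))
F/d(-195, 3*17) = 30537/(((160 - 195)/(3*17 + √2*√(6 + I)))) = 30537/((-35/(51 + √2*√(6 + I)))) = 30537*(-51/35 - √2*√(6 + I)/35) = -1557387/35 - 30537*√2*√(6 + I)/35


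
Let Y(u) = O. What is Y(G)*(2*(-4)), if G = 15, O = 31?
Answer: -248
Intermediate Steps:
Y(u) = 31
Y(G)*(2*(-4)) = 31*(2*(-4)) = 31*(-8) = -248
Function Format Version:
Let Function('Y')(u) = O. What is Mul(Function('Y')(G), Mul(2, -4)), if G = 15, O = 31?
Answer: -248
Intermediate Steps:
Function('Y')(u) = 31
Mul(Function('Y')(G), Mul(2, -4)) = Mul(31, Mul(2, -4)) = Mul(31, -8) = -248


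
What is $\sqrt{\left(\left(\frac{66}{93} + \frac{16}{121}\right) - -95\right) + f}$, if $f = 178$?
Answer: $\frac{\sqrt{31842611}}{341} \approx 16.548$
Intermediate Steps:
$\sqrt{\left(\left(\frac{66}{93} + \frac{16}{121}\right) - -95\right) + f} = \sqrt{\left(\left(\frac{66}{93} + \frac{16}{121}\right) - -95\right) + 178} = \sqrt{\left(\left(66 \cdot \frac{1}{93} + 16 \cdot \frac{1}{121}\right) + 95\right) + 178} = \sqrt{\left(\left(\frac{22}{31} + \frac{16}{121}\right) + 95\right) + 178} = \sqrt{\left(\frac{3158}{3751} + 95\right) + 178} = \sqrt{\frac{359503}{3751} + 178} = \sqrt{\frac{1027181}{3751}} = \frac{\sqrt{31842611}}{341}$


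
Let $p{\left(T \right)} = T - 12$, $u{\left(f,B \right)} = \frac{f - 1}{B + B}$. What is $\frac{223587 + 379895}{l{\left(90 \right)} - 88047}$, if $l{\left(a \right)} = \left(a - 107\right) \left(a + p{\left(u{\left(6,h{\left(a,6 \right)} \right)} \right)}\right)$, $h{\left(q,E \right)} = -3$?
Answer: $- \frac{3620892}{536153} \approx -6.7535$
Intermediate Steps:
$u{\left(f,B \right)} = \frac{-1 + f}{2 B}$
$p{\left(T \right)} = -12 + T$ ($p{\left(T \right)} = T - 12 = -12 + T$)
$l{\left(a \right)} = \left(-107 + a\right) \left(- \frac{77}{6} + a\right)$ ($l{\left(a \right)} = \left(a - 107\right) \left(a - \left(12 - \frac{-1 + 6}{2 \left(-3\right)}\right)\right) = \left(-107 + a\right) \left(a - \left(12 + \frac{1}{6} \cdot 5\right)\right) = \left(-107 + a\right) \left(a - \frac{77}{6}\right) = \left(-107 + a\right) \left(- \frac{77}{6} + a\right)$)
$\frac{223587 + 379895}{l{\left(90 \right)} - 88047} = \frac{223587 + 379895}{\left(\frac{8239}{6} + 90^{2} - 10785\right) - 88047} = \frac{603482}{\left(\frac{8239}{6} + 8100 - 10785\right) - 88047} = \frac{603482}{- \frac{7871}{6} - 88047} = \frac{603482}{- \frac{536153}{6}} = 603482 \left(- \frac{6}{536153}\right) = - \frac{3620892}{536153}$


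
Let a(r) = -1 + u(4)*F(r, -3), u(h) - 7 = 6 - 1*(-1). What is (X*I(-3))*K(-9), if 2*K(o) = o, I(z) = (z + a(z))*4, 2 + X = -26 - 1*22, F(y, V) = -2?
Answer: -28800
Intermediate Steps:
u(h) = 14 (u(h) = 7 + (6 - 1*(-1)) = 7 + (6 + 1) = 7 + 7 = 14)
a(r) = -29 (a(r) = -1 + 14*(-2) = -1 - 28 = -29)
X = -50 (X = -2 + (-26 - 1*22) = -2 + (-26 - 22) = -2 - 48 = -50)
I(z) = -116 + 4*z (I(z) = (z - 29)*4 = (-29 + z)*4 = -116 + 4*z)
K(o) = o/2
(X*I(-3))*K(-9) = (-50*(-116 + 4*(-3)))*((½)*(-9)) = -50*(-116 - 12)*(-9/2) = -50*(-128)*(-9/2) = 6400*(-9/2) = -28800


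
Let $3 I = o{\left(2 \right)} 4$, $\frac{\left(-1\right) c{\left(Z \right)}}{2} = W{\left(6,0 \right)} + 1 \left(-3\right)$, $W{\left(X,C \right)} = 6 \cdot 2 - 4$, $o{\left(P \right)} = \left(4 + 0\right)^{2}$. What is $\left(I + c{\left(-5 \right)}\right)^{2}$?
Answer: $\frac{1156}{9} \approx 128.44$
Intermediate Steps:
$o{\left(P \right)} = 16$ ($o{\left(P \right)} = 4^{2} = 16$)
$W{\left(X,C \right)} = 8$ ($W{\left(X,C \right)} = 12 - 4 = 8$)
$c{\left(Z \right)} = -10$ ($c{\left(Z \right)} = - 2 \left(8 + 1 \left(-3\right)\right) = - 2 \left(8 - 3\right) = \left(-2\right) 5 = -10$)
$I = \frac{64}{3}$ ($I = \frac{16 \cdot 4}{3} = \frac{1}{3} \cdot 64 = \frac{64}{3} \approx 21.333$)
$\left(I + c{\left(-5 \right)}\right)^{2} = \left(\frac{64}{3} - 10\right)^{2} = \left(\frac{34}{3}\right)^{2} = \frac{1156}{9}$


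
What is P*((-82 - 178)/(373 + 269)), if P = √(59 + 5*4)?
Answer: -130*√79/321 ≈ -3.5996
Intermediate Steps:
P = √79 (P = √(59 + 20) = √79 ≈ 8.8882)
P*((-82 - 178)/(373 + 269)) = √79*((-82 - 178)/(373 + 269)) = √79*(-260/642) = √79*(-260*1/642) = √79*(-130/321) = -130*√79/321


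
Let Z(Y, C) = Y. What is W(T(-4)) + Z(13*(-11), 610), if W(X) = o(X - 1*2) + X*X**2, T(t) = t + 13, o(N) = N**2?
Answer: 635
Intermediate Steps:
T(t) = 13 + t
W(X) = X**3 + (-2 + X)**2 (W(X) = (X - 1*2)**2 + X*X**2 = (X - 2)**2 + X**3 = (-2 + X)**2 + X**3 = X**3 + (-2 + X)**2)
W(T(-4)) + Z(13*(-11), 610) = ((13 - 4)**3 + (-2 + (13 - 4))**2) + 13*(-11) = (9**3 + (-2 + 9)**2) - 143 = (729 + 7**2) - 143 = (729 + 49) - 143 = 778 - 143 = 635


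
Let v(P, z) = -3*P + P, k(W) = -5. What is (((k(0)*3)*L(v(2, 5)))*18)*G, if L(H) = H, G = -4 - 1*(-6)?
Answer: 2160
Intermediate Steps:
v(P, z) = -2*P
G = 2 (G = -4 + 6 = 2)
(((k(0)*3)*L(v(2, 5)))*18)*G = (((-5*3)*(-2*2))*18)*2 = (-15*(-4)*18)*2 = (60*18)*2 = 1080*2 = 2160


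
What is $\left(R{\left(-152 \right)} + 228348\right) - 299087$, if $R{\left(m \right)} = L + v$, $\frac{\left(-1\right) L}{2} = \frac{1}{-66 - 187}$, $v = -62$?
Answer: $- \frac{17912651}{253} \approx -70801.0$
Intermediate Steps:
$L = \frac{2}{253}$ ($L = - \frac{2}{-66 - 187} = - \frac{2}{-253} = \left(-2\right) \left(- \frac{1}{253}\right) = \frac{2}{253} \approx 0.0079051$)
$R{\left(m \right)} = - \frac{15684}{253}$ ($R{\left(m \right)} = \frac{2}{253} - 62 = - \frac{15684}{253}$)
$\left(R{\left(-152 \right)} + 228348\right) - 299087 = \left(- \frac{15684}{253} + 228348\right) - 299087 = \frac{57756360}{253} - 299087 = - \frac{17912651}{253}$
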